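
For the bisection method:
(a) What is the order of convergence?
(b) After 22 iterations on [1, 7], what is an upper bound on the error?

(a) Bisection has linear (order 1) convergence; the error is halved each step.

(b) Error bound = (b-a)/2^n = (7 - 1)/2^{22}
    = 6/2^{22}

(a) 1 (linear); (b) error ≤ 1.43e-06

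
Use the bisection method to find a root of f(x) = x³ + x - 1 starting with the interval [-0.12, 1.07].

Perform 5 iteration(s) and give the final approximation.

f(x) = x³ + x - 1
Initial interval: [-0.12, 1.07]

Iteration 1:
  c_1 = (-0.120000 + 1.070000)/2 = 0.475000
  f(c_1) = f(0.475000) = -0.417828
  f(a) × f(c) ≥ 0, new interval: [0.475000, 1.070000]
Iteration 2:
  c_2 = (0.475000 + 1.070000)/2 = 0.772500
  f(c_2) = f(0.772500) = 0.233494
  f(a) × f(c) < 0, new interval: [0.475000, 0.772500]
Iteration 3:
  c_3 = (0.475000 + 0.772500)/2 = 0.623750
  f(c_3) = f(0.623750) = -0.133571
  f(a) × f(c) ≥ 0, new interval: [0.623750, 0.772500]
Iteration 4:
  c_4 = (0.623750 + 0.772500)/2 = 0.698125
  f(c_4) = f(0.698125) = 0.038376
  f(a) × f(c) < 0, new interval: [0.623750, 0.698125]
Iteration 5:
  c_5 = (0.623750 + 0.698125)/2 = 0.660938
  f(c_5) = f(0.660938) = -0.050340
  f(a) × f(c) ≥ 0, new interval: [0.660938, 0.698125]

After 5 iteration(s), the approximation is c_5 = 0.660938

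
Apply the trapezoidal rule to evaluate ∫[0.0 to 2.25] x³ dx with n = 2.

f(x) = x³
a = 0.0, b = 2.25, n = 2
h = (b - a)/n = 1.125000

Trapezoidal rule: (h/2)[f(x₀) + 2f(x₁) + 2f(x₂) + ... + f(xₙ)]

x_0 = 0.0000, f(x_0) = 0.000000, coefficient = 1
x_1 = 1.1250, f(x_1) = 1.423828, coefficient = 2
x_2 = 2.2500, f(x_2) = 11.390625, coefficient = 1

I ≈ (1.125000/2) × 14.238281 = 8.009033
Exact value: 6.407227
Error: 1.601807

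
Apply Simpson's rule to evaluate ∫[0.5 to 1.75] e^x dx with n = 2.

f(x) = e^x
a = 0.5, b = 1.75, n = 2
h = (b - a)/n = 0.625000

Simpson's rule: (h/3)[f(x₀) + 4f(x₁) + 2f(x₂) + ... + f(xₙ)]

x_0 = 0.5000, f(x_0) = 1.648721, coefficient = 1
x_1 = 1.1250, f(x_1) = 3.080217, coefficient = 4
x_2 = 1.7500, f(x_2) = 5.754603, coefficient = 1

I ≈ (0.625000/3) × 19.724191 = 4.109207
Exact value: 4.105881
Error: 0.003325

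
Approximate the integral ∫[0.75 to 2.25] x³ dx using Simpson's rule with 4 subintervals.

f(x) = x³
a = 0.75, b = 2.25, n = 4
h = (b - a)/n = 0.375000

Simpson's rule: (h/3)[f(x₀) + 4f(x₁) + 2f(x₂) + ... + f(xₙ)]

x_0 = 0.7500, f(x_0) = 0.421875, coefficient = 1
x_1 = 1.1250, f(x_1) = 1.423828, coefficient = 4
x_2 = 1.5000, f(x_2) = 3.375000, coefficient = 2
x_3 = 1.8750, f(x_3) = 6.591797, coefficient = 4
x_4 = 2.2500, f(x_4) = 11.390625, coefficient = 1

I ≈ (0.375000/3) × 50.625000 = 6.328125
Exact value: 6.328125
Error: 0.000000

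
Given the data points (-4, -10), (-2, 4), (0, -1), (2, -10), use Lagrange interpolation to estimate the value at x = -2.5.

Lagrange interpolation formula:
P(x) = Σ yᵢ × Lᵢ(x)
where Lᵢ(x) = Π_{j≠i} (x - xⱼ)/(xᵢ - xⱼ)

L_0(-2.5) = (-2.5 - (-2))/(-4 - (-2)) × (-2.5 - 0)/(-4 - 0) × (-2.5 - 2)/(-4 - 2) = 0.117188
L_1(-2.5) = (-2.5 - (-4))/(-2 - (-4)) × (-2.5 - 0)/(-2 - 0) × (-2.5 - 2)/(-2 - 2) = 1.054688
L_2(-2.5) = (-2.5 - (-4))/(0 - (-4)) × (-2.5 - (-2))/(0 - (-2)) × (-2.5 - 2)/(0 - 2) = -0.210938
L_3(-2.5) = (-2.5 - (-4))/(2 - (-4)) × (-2.5 - (-2))/(2 - (-2)) × (-2.5 - 0)/(2 - 0) = 0.039062

P(-2.5) = (-10)×L_0(-2.5) + 4×L_1(-2.5) + (-1)×L_2(-2.5) + (-10)×L_3(-2.5)
P(-2.5) = 2.867188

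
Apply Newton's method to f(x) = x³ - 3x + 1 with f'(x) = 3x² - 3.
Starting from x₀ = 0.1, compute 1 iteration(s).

f(x) = x³ - 3x + 1
f'(x) = 3x² - 3
x₀ = 0.1

Newton-Raphson formula: x_{n+1} = x_n - f(x_n)/f'(x_n)

Iteration 1:
  f(0.100000) = 0.701000
  f'(0.100000) = -2.970000
  x_1 = 0.100000 - 0.701000/(-2.970000) = 0.336027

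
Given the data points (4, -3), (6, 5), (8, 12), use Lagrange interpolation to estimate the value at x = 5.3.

Lagrange interpolation formula:
P(x) = Σ yᵢ × Lᵢ(x)
where Lᵢ(x) = Π_{j≠i} (x - xⱼ)/(xᵢ - xⱼ)

L_0(5.3) = (5.3 - 6)/(4 - 6) × (5.3 - 8)/(4 - 8) = 0.236250
L_1(5.3) = (5.3 - 4)/(6 - 4) × (5.3 - 8)/(6 - 8) = 0.877500
L_2(5.3) = (5.3 - 4)/(8 - 4) × (5.3 - 6)/(8 - 6) = -0.113750

P(5.3) = (-3)×L_0(5.3) + 5×L_1(5.3) + 12×L_2(5.3)
P(5.3) = 2.313750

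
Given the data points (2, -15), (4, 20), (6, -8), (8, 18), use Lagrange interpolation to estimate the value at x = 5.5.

Lagrange interpolation formula:
P(x) = Σ yᵢ × Lᵢ(x)
where Lᵢ(x) = Π_{j≠i} (x - xⱼ)/(xᵢ - xⱼ)

L_0(5.5) = (5.5 - 4)/(2 - 4) × (5.5 - 6)/(2 - 6) × (5.5 - 8)/(2 - 8) = -0.039062
L_1(5.5) = (5.5 - 2)/(4 - 2) × (5.5 - 6)/(4 - 6) × (5.5 - 8)/(4 - 8) = 0.273438
L_2(5.5) = (5.5 - 2)/(6 - 2) × (5.5 - 4)/(6 - 4) × (5.5 - 8)/(6 - 8) = 0.820312
L_3(5.5) = (5.5 - 2)/(8 - 2) × (5.5 - 4)/(8 - 4) × (5.5 - 6)/(8 - 6) = -0.054688

P(5.5) = (-15)×L_0(5.5) + 20×L_1(5.5) + (-8)×L_2(5.5) + 18×L_3(5.5)
P(5.5) = -1.492188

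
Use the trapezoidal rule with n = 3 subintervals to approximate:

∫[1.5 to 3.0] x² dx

f(x) = x²
a = 1.5, b = 3.0, n = 3
h = (b - a)/n = 0.500000

Trapezoidal rule: (h/2)[f(x₀) + 2f(x₁) + 2f(x₂) + ... + f(xₙ)]

x_0 = 1.5000, f(x_0) = 2.250000, coefficient = 1
x_1 = 2.0000, f(x_1) = 4.000000, coefficient = 2
x_2 = 2.5000, f(x_2) = 6.250000, coefficient = 2
x_3 = 3.0000, f(x_3) = 9.000000, coefficient = 1

I ≈ (0.500000/2) × 31.750000 = 7.937500
Exact value: 7.875000
Error: 0.062500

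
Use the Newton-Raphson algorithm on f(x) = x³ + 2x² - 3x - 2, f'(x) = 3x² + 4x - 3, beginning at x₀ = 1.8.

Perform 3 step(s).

f(x) = x³ + 2x² - 3x - 2
f'(x) = 3x² + 4x - 3
x₀ = 1.8

Newton-Raphson formula: x_{n+1} = x_n - f(x_n)/f'(x_n)

Iteration 1:
  f(1.800000) = 4.912000
  f'(1.800000) = 13.920000
  x_1 = 1.800000 - 4.912000/13.920000 = 1.447126
Iteration 2:
  f(1.447126) = 0.877506
  f'(1.447126) = 9.071031
  x_2 = 1.447126 - 0.877506/9.071031 = 1.350389
Iteration 3:
  f(1.350389) = 0.058438
  f'(1.350389) = 7.872210
  x_3 = 1.350389 - 0.058438/7.872210 = 1.342966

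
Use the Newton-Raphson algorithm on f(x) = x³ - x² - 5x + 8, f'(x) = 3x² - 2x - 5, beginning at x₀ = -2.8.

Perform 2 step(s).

f(x) = x³ - x² - 5x + 8
f'(x) = 3x² - 2x - 5
x₀ = -2.8

Newton-Raphson formula: x_{n+1} = x_n - f(x_n)/f'(x_n)

Iteration 1:
  f(-2.800000) = -7.792000
  f'(-2.800000) = 24.120000
  x_1 = -2.800000 - (-7.792000)/24.120000 = -2.476949
Iteration 2:
  f(-2.476949) = -0.947290
  f'(-2.476949) = 18.359720
  x_2 = -2.476949 - (-0.947290)/18.359720 = -2.425352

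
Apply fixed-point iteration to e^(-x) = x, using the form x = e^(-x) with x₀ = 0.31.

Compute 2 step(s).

Equation: e^(-x) = x
Fixed-point form: x = e^(-x)
x₀ = 0.31

x_1 = g(0.310000) = 0.733447
x_2 = g(0.733447) = 0.480251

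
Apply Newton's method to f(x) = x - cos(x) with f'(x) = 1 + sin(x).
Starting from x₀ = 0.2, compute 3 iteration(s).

f(x) = x - cos(x)
f'(x) = 1 + sin(x)
x₀ = 0.2

Newton-Raphson formula: x_{n+1} = x_n - f(x_n)/f'(x_n)

Iteration 1:
  f(0.200000) = -0.780067
  f'(0.200000) = 1.198669
  x_1 = 0.200000 - (-0.780067)/1.198669 = 0.850777
Iteration 2:
  f(0.850777) = 0.191378
  f'(0.850777) = 1.751793
  x_2 = 0.850777 - 0.191378/1.751793 = 0.741530
Iteration 3:
  f(0.741530) = 0.004094
  f'(0.741530) = 1.675417
  x_3 = 0.741530 - 0.004094/1.675417 = 0.739086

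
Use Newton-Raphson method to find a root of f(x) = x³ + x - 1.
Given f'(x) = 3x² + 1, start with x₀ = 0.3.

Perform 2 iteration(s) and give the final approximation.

f(x) = x³ + x - 1
f'(x) = 3x² + 1
x₀ = 0.3

Newton-Raphson formula: x_{n+1} = x_n - f(x_n)/f'(x_n)

Iteration 1:
  f(0.300000) = -0.673000
  f'(0.300000) = 1.270000
  x_1 = 0.300000 - (-0.673000)/1.270000 = 0.829921
Iteration 2:
  f(0.829921) = 0.401546
  f'(0.829921) = 3.066308
  x_2 = 0.829921 - 0.401546/3.066308 = 0.698967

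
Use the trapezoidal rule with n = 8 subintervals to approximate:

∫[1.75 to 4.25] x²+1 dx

f(x) = x²+1
a = 1.75, b = 4.25, n = 8
h = (b - a)/n = 0.312500

Trapezoidal rule: (h/2)[f(x₀) + 2f(x₁) + 2f(x₂) + ... + f(xₙ)]

x_0 = 1.7500, f(x_0) = 4.062500, coefficient = 1
x_1 = 2.0625, f(x_1) = 5.253906, coefficient = 2
x_2 = 2.3750, f(x_2) = 6.640625, coefficient = 2
x_3 = 2.6875, f(x_3) = 8.222656, coefficient = 2
x_4 = 3.0000, f(x_4) = 10.000000, coefficient = 2
x_5 = 3.3125, f(x_5) = 11.972656, coefficient = 2
x_6 = 3.6250, f(x_6) = 14.140625, coefficient = 2
x_7 = 3.9375, f(x_7) = 16.503906, coefficient = 2
x_8 = 4.2500, f(x_8) = 19.062500, coefficient = 1

I ≈ (0.312500/2) × 168.593750 = 26.342773
Exact value: 26.302083
Error: 0.040690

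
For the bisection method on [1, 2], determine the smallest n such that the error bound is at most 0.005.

We need (b-a)/2^n ≤ 0.005
(2 - 1)/2^n ≤ 0.005
1/2^n ≤ 0.005
2^n ≥ 200
n ≥ log₂(200) = 7.64
n ≥ 8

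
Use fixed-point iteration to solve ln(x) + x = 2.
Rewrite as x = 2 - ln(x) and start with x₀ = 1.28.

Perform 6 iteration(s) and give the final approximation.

Equation: ln(x) + x = 2
Fixed-point form: x = 2 - ln(x)
x₀ = 1.28

x_1 = g(1.280000) = 1.753140
x_2 = g(1.753140) = 1.438592
x_3 = g(1.438592) = 1.636335
x_4 = g(1.636335) = 1.507541
x_5 = g(1.507541) = 1.589520
x_6 = g(1.589520) = 1.536568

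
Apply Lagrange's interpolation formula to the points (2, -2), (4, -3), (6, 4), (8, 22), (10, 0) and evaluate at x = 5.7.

Lagrange interpolation formula:
P(x) = Σ yᵢ × Lᵢ(x)
where Lᵢ(x) = Π_{j≠i} (x - xⱼ)/(xᵢ - xⱼ)

L_0(5.7) = (5.7 - 4)/(2 - 4) × (5.7 - 6)/(2 - 6) × (5.7 - 8)/(2 - 8) × (5.7 - 10)/(2 - 10) = -0.013135
L_1(5.7) = (5.7 - 2)/(4 - 2) × (5.7 - 6)/(4 - 6) × (5.7 - 8)/(4 - 8) × (5.7 - 10)/(4 - 10) = 0.114353
L_2(5.7) = (5.7 - 2)/(6 - 2) × (5.7 - 4)/(6 - 4) × (5.7 - 8)/(6 - 8) × (5.7 - 10)/(6 - 10) = 0.972002
L_3(5.7) = (5.7 - 2)/(8 - 2) × (5.7 - 4)/(8 - 4) × (5.7 - 6)/(8 - 6) × (5.7 - 10)/(8 - 10) = -0.084522
L_4(5.7) = (5.7 - 2)/(10 - 2) × (5.7 - 4)/(10 - 4) × (5.7 - 6)/(10 - 6) × (5.7 - 8)/(10 - 8) = 0.011302

P(5.7) = (-2)×L_0(5.7) + (-3)×L_1(5.7) + 4×L_2(5.7) + 22×L_3(5.7) + 0×L_4(5.7)
P(5.7) = 1.711736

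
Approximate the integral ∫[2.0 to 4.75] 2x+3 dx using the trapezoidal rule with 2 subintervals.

f(x) = 2x+3
a = 2.0, b = 4.75, n = 2
h = (b - a)/n = 1.375000

Trapezoidal rule: (h/2)[f(x₀) + 2f(x₁) + 2f(x₂) + ... + f(xₙ)]

x_0 = 2.0000, f(x_0) = 7.000000, coefficient = 1
x_1 = 3.3750, f(x_1) = 9.750000, coefficient = 2
x_2 = 4.7500, f(x_2) = 12.500000, coefficient = 1

I ≈ (1.375000/2) × 39.000000 = 26.812500
Exact value: 26.812500
Error: 0.000000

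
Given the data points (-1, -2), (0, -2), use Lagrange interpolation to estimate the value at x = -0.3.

Lagrange interpolation formula:
P(x) = Σ yᵢ × Lᵢ(x)
where Lᵢ(x) = Π_{j≠i} (x - xⱼ)/(xᵢ - xⱼ)

L_0(-0.3) = (-0.3 - 0)/(-1 - 0) = 0.300000
L_1(-0.3) = (-0.3 - (-1))/(0 - (-1)) = 0.700000

P(-0.3) = (-2)×L_0(-0.3) + (-2)×L_1(-0.3)
P(-0.3) = -2.000000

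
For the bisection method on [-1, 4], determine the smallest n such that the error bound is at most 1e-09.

We need (b-a)/2^n ≤ 1e-09
(4 - (-1))/2^n ≤ 1e-09
5/2^n ≤ 1e-09
2^n ≥ 5000000000
n ≥ log₂(5000000000) = 32.22
n ≥ 33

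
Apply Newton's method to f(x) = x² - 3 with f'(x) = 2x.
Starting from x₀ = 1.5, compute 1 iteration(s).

f(x) = x² - 3
f'(x) = 2x
x₀ = 1.5

Newton-Raphson formula: x_{n+1} = x_n - f(x_n)/f'(x_n)

Iteration 1:
  f(1.500000) = -0.750000
  f'(1.500000) = 3.000000
  x_1 = 1.500000 - (-0.750000)/3.000000 = 1.750000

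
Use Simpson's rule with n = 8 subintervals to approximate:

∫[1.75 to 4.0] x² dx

f(x) = x²
a = 1.75, b = 4.0, n = 8
h = (b - a)/n = 0.281250

Simpson's rule: (h/3)[f(x₀) + 4f(x₁) + 2f(x₂) + ... + f(xₙ)]

x_0 = 1.7500, f(x_0) = 3.062500, coefficient = 1
x_1 = 2.0312, f(x_1) = 4.125977, coefficient = 4
x_2 = 2.3125, f(x_2) = 5.347656, coefficient = 2
x_3 = 2.5938, f(x_3) = 6.727539, coefficient = 4
x_4 = 2.8750, f(x_4) = 8.265625, coefficient = 2
x_5 = 3.1562, f(x_5) = 9.961914, coefficient = 4
x_6 = 3.4375, f(x_6) = 11.816406, coefficient = 2
x_7 = 3.7188, f(x_7) = 13.829102, coefficient = 4
x_8 = 4.0000, f(x_8) = 16.000000, coefficient = 1

I ≈ (0.281250/3) × 208.500000 = 19.546875
Exact value: 19.546875
Error: 0.000000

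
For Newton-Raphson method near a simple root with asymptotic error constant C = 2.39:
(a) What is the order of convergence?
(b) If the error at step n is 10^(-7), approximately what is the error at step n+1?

(a) Newton-Raphson has quadratic (order 2) convergence near simple roots.
    This means |e_{n+1}| ≈ C|e_n|².

(b) With |e_n| = 10^(-7) and C = 2.39:
    |e_{n+1}| ≈ 2.39 × (10^(-7))² = 2.39 × 10^(-14)

(a) 2 (quadratic); (b) |e_{n+1}| ≈ 2.390e-14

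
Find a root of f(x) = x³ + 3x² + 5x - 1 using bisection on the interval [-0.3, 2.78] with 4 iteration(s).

f(x) = x³ + 3x² + 5x - 1
Initial interval: [-0.3, 2.78]

Iteration 1:
  c_1 = (-0.300000 + 2.780000)/2 = 1.240000
  f(c_1) = f(1.240000) = 11.719424
  f(a) × f(c) < 0, new interval: [-0.300000, 1.240000]
Iteration 2:
  c_2 = (-0.300000 + 1.240000)/2 = 0.470000
  f(c_2) = f(0.470000) = 2.116523
  f(a) × f(c) < 0, new interval: [-0.300000, 0.470000]
Iteration 3:
  c_3 = (-0.300000 + 0.470000)/2 = 0.085000
  f(c_3) = f(0.085000) = -0.552711
  f(a) × f(c) ≥ 0, new interval: [0.085000, 0.470000]
Iteration 4:
  c_4 = (0.085000 + 0.470000)/2 = 0.277500
  f(c_4) = f(0.277500) = 0.639888
  f(a) × f(c) < 0, new interval: [0.085000, 0.277500]

After 4 iteration(s), the approximation is c_4 = 0.277500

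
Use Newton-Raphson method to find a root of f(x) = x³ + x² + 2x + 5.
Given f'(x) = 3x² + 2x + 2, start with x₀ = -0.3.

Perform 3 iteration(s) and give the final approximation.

f(x) = x³ + x² + 2x + 5
f'(x) = 3x² + 2x + 2
x₀ = -0.3

Newton-Raphson formula: x_{n+1} = x_n - f(x_n)/f'(x_n)

Iteration 1:
  f(-0.300000) = 4.463000
  f'(-0.300000) = 1.670000
  x_1 = -0.300000 - 4.463000/1.670000 = -2.972455
Iteration 2:
  f(-2.972455) = -18.372516
  f'(-2.972455) = 22.561558
  x_2 = -2.972455 - (-18.372516)/22.561558 = -2.158127
Iteration 3:
  f(-2.158127) = -4.710242
  f'(-2.158127) = 11.656280
  x_3 = -2.158127 - (-4.710242)/11.656280 = -1.754032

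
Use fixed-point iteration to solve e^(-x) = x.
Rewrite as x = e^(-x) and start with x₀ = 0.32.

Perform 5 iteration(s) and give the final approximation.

Equation: e^(-x) = x
Fixed-point form: x = e^(-x)
x₀ = 0.32

x_1 = g(0.320000) = 0.726149
x_2 = g(0.726149) = 0.483768
x_3 = g(0.483768) = 0.616456
x_4 = g(0.616456) = 0.539854
x_5 = g(0.539854) = 0.582833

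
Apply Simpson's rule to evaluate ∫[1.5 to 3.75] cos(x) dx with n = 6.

f(x) = cos(x)
a = 1.5, b = 3.75, n = 6
h = (b - a)/n = 0.375000

Simpson's rule: (h/3)[f(x₀) + 4f(x₁) + 2f(x₂) + ... + f(xₙ)]

x_0 = 1.5000, f(x_0) = 0.070737, coefficient = 1
x_1 = 1.8750, f(x_1) = -0.299534, coefficient = 4
x_2 = 2.2500, f(x_2) = -0.628174, coefficient = 2
x_3 = 2.6250, f(x_3) = -0.869507, coefficient = 4
x_4 = 3.0000, f(x_4) = -0.989992, coefficient = 2
x_5 = 3.3750, f(x_5) = -0.972884, coefficient = 4
x_6 = 3.7500, f(x_6) = -0.820559, coefficient = 1

I ≈ (0.375000/3) × -12.553853 = -1.569232
Exact value: -1.569056
Error: 0.000175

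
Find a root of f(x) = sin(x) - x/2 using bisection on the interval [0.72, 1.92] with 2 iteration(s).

f(x) = sin(x) - x/2
Initial interval: [0.72, 1.92]

Iteration 1:
  c_1 = (0.720000 + 1.920000)/2 = 1.320000
  f(c_1) = f(1.320000) = 0.308715
  f(a) × f(c) ≥ 0, new interval: [1.320000, 1.920000]
Iteration 2:
  c_2 = (1.320000 + 1.920000)/2 = 1.620000
  f(c_2) = f(1.620000) = 0.188790
  f(a) × f(c) ≥ 0, new interval: [1.620000, 1.920000]

After 2 iteration(s), the approximation is c_2 = 1.620000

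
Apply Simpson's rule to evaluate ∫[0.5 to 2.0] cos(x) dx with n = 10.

f(x) = cos(x)
a = 0.5, b = 2.0, n = 10
h = (b - a)/n = 0.150000

Simpson's rule: (h/3)[f(x₀) + 4f(x₁) + 2f(x₂) + ... + f(xₙ)]

x_0 = 0.5000, f(x_0) = 0.877583, coefficient = 1
x_1 = 0.6500, f(x_1) = 0.796084, coefficient = 4
x_2 = 0.8000, f(x_2) = 0.696707, coefficient = 2
x_3 = 0.9500, f(x_3) = 0.581683, coefficient = 4
x_4 = 1.1000, f(x_4) = 0.453596, coefficient = 2
x_5 = 1.2500, f(x_5) = 0.315322, coefficient = 4
x_6 = 1.4000, f(x_6) = 0.169967, coefficient = 2
x_7 = 1.5500, f(x_7) = 0.020795, coefficient = 4
x_8 = 1.7000, f(x_8) = -0.128844, coefficient = 2
x_9 = 1.8500, f(x_9) = -0.275590, coefficient = 4
x_10 = 2.0000, f(x_10) = -0.416147, coefficient = 1

I ≈ (0.150000/3) × 8.597462 = 0.429873
Exact value: 0.429872
Error: 0.000001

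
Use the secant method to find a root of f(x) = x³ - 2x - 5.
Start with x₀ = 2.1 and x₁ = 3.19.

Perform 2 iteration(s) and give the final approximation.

f(x) = x³ - 2x - 5
x₀ = 2.1, x₁ = 3.19

Secant formula: x_{n+1} = x_n - f(x_n)(x_n - x_{n-1})/(f(x_n) - f(x_{n-1}))

Iteration 1:
  f(2.100000) = 0.061000
  f(3.190000) = 21.081759
  x_2 = 3.190000 - 21.081759×(3.190000 - 2.100000)/(21.081759 - 0.061000)
       = 2.096837
Iteration 2:
  f(3.190000) = 21.081759
  f(2.096837) = 0.025542
  x_3 = 2.096837 - 0.025542×(2.096837 - 3.190000)/(0.025542 - 21.081759)
       = 2.095511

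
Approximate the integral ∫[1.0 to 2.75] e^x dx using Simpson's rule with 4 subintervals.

f(x) = e^x
a = 1.0, b = 2.75, n = 4
h = (b - a)/n = 0.437500

Simpson's rule: (h/3)[f(x₀) + 4f(x₁) + 2f(x₂) + ... + f(xₙ)]

x_0 = 1.0000, f(x_0) = 2.718282, coefficient = 1
x_1 = 1.4375, f(x_1) = 4.210157, coefficient = 4
x_2 = 1.8750, f(x_2) = 6.520819, coefficient = 2
x_3 = 2.3125, f(x_3) = 10.099642, coefficient = 4
x_4 = 2.7500, f(x_4) = 15.642632, coefficient = 1

I ≈ (0.437500/3) × 88.641750 = 12.926922
Exact value: 12.924350
Error: 0.002572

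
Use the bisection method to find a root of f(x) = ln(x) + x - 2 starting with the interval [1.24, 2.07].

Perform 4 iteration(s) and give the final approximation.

f(x) = ln(x) + x - 2
Initial interval: [1.24, 2.07]

Iteration 1:
  c_1 = (1.240000 + 2.070000)/2 = 1.655000
  f(c_1) = f(1.655000) = 0.158801
  f(a) × f(c) < 0, new interval: [1.240000, 1.655000]
Iteration 2:
  c_2 = (1.240000 + 1.655000)/2 = 1.447500
  f(c_2) = f(1.447500) = -0.182662
  f(a) × f(c) ≥ 0, new interval: [1.447500, 1.655000]
Iteration 3:
  c_3 = (1.447500 + 1.655000)/2 = 1.551250
  f(c_3) = f(1.551250) = -0.009689
  f(a) × f(c) ≥ 0, new interval: [1.551250, 1.655000]
Iteration 4:
  c_4 = (1.551250 + 1.655000)/2 = 1.603125
  f(c_4) = f(1.603125) = 0.075080
  f(a) × f(c) < 0, new interval: [1.551250, 1.603125]

After 4 iteration(s), the approximation is c_4 = 1.603125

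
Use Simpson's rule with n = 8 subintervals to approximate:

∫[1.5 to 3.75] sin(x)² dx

f(x) = sin(x)²
a = 1.5, b = 3.75, n = 8
h = (b - a)/n = 0.281250

Simpson's rule: (h/3)[f(x₀) + 4f(x₁) + 2f(x₂) + ... + f(xₙ)]

x_0 = 1.5000, f(x_0) = 0.994996, coefficient = 1
x_1 = 1.7812, f(x_1) = 0.956359, coefficient = 4
x_2 = 2.0625, f(x_2) = 0.777095, coefficient = 2
x_3 = 2.3438, f(x_3) = 0.512443, coefficient = 4
x_4 = 2.6250, f(x_4) = 0.243957, coefficient = 2
x_5 = 2.9062, f(x_5) = 0.054371, coefficient = 4
x_6 = 3.1875, f(x_6) = 0.002106, coefficient = 2
x_7 = 3.4688, f(x_7) = 0.103267, coefficient = 4
x_8 = 3.7500, f(x_8) = 0.326682, coefficient = 1

I ≈ (0.281250/3) × 9.873759 = 0.925665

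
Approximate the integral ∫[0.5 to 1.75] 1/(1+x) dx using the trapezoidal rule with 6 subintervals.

f(x) = 1/(1+x)
a = 0.5, b = 1.75, n = 6
h = (b - a)/n = 0.208333

Trapezoidal rule: (h/2)[f(x₀) + 2f(x₁) + 2f(x₂) + ... + f(xₙ)]

x_0 = 0.5000, f(x_0) = 0.666667, coefficient = 1
x_1 = 0.7083, f(x_1) = 0.585366, coefficient = 2
x_2 = 0.9167, f(x_2) = 0.521739, coefficient = 2
x_3 = 1.1250, f(x_3) = 0.470588, coefficient = 2
x_4 = 1.3333, f(x_4) = 0.428571, coefficient = 2
x_5 = 1.5417, f(x_5) = 0.393443, coefficient = 2
x_6 = 1.7500, f(x_6) = 0.363636, coefficient = 1

I ≈ (0.208333/2) × 5.829718 = 0.607262
Exact value: 0.606136
Error: 0.001126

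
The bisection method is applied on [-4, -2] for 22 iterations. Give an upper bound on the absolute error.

Bisection error bound: |error| ≤ (b-a)/2^n
|error| ≤ (-2 - (-4))/2^22 = 2/2^22
|error| ≤ 0.0000004768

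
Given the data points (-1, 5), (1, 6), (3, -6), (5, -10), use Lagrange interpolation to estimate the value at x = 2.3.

Lagrange interpolation formula:
P(x) = Σ yᵢ × Lᵢ(x)
where Lᵢ(x) = Π_{j≠i} (x - xⱼ)/(xᵢ - xⱼ)

L_0(2.3) = (2.3 - 1)/(-1 - 1) × (2.3 - 3)/(-1 - 3) × (2.3 - 5)/(-1 - 5) = -0.051188
L_1(2.3) = (2.3 - (-1))/(1 - (-1)) × (2.3 - 3)/(1 - 3) × (2.3 - 5)/(1 - 5) = 0.389813
L_2(2.3) = (2.3 - (-1))/(3 - (-1)) × (2.3 - 1)/(3 - 1) × (2.3 - 5)/(3 - 5) = 0.723937
L_3(2.3) = (2.3 - (-1))/(5 - (-1)) × (2.3 - 1)/(5 - 1) × (2.3 - 3)/(5 - 3) = -0.062563

P(2.3) = 5×L_0(2.3) + 6×L_1(2.3) + (-6)×L_2(2.3) + (-10)×L_3(2.3)
P(2.3) = -1.635062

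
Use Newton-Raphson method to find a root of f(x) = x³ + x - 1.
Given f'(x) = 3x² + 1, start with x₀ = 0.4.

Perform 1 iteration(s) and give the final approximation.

f(x) = x³ + x - 1
f'(x) = 3x² + 1
x₀ = 0.4

Newton-Raphson formula: x_{n+1} = x_n - f(x_n)/f'(x_n)

Iteration 1:
  f(0.400000) = -0.536000
  f'(0.400000) = 1.480000
  x_1 = 0.400000 - (-0.536000)/1.480000 = 0.762162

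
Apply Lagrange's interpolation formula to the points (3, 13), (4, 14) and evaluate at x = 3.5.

Lagrange interpolation formula:
P(x) = Σ yᵢ × Lᵢ(x)
where Lᵢ(x) = Π_{j≠i} (x - xⱼ)/(xᵢ - xⱼ)

L_0(3.5) = (3.5 - 4)/(3 - 4) = 0.500000
L_1(3.5) = (3.5 - 3)/(4 - 3) = 0.500000

P(3.5) = 13×L_0(3.5) + 14×L_1(3.5)
P(3.5) = 13.500000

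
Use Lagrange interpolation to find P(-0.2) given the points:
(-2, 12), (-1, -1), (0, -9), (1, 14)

Lagrange interpolation formula:
P(x) = Σ yᵢ × Lᵢ(x)
where Lᵢ(x) = Π_{j≠i} (x - xⱼ)/(xᵢ - xⱼ)

L_0(-0.2) = (-0.2 - (-1))/(-2 - (-1)) × (-0.2 - 0)/(-2 - 0) × (-0.2 - 1)/(-2 - 1) = -0.032000
L_1(-0.2) = (-0.2 - (-2))/(-1 - (-2)) × (-0.2 - 0)/(-1 - 0) × (-0.2 - 1)/(-1 - 1) = 0.216000
L_2(-0.2) = (-0.2 - (-2))/(0 - (-2)) × (-0.2 - (-1))/(0 - (-1)) × (-0.2 - 1)/(0 - 1) = 0.864000
L_3(-0.2) = (-0.2 - (-2))/(1 - (-2)) × (-0.2 - (-1))/(1 - (-1)) × (-0.2 - 0)/(1 - 0) = -0.048000

P(-0.2) = 12×L_0(-0.2) + (-1)×L_1(-0.2) + (-9)×L_2(-0.2) + 14×L_3(-0.2)
P(-0.2) = -9.048000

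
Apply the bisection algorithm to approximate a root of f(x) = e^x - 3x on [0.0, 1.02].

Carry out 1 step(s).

f(x) = e^x - 3x
Initial interval: [0.0, 1.02]

Iteration 1:
  c_1 = (0.000000 + 1.020000)/2 = 0.510000
  f(c_1) = f(0.510000) = 0.135291
  f(a) × f(c) ≥ 0, new interval: [0.510000, 1.020000]

After 1 iteration(s), the approximation is c_1 = 0.510000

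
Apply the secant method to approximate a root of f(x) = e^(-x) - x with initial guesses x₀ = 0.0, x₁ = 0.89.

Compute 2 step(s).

f(x) = e^(-x) - x
x₀ = 0.0, x₁ = 0.89

Secant formula: x_{n+1} = x_n - f(x_n)(x_n - x_{n-1})/(f(x_n) - f(x_{n-1}))

Iteration 1:
  f(0.000000) = 1.000000
  f(0.890000) = -0.479344
  x_2 = 0.890000 - (-0.479344)×(0.890000 - 0.000000)/(-0.479344 - 1.000000)
       = 0.601618
Iteration 2:
  f(0.890000) = -0.479344
  f(0.601618) = -0.053693
  x_3 = 0.601618 - (-0.053693)×(0.601618 - 0.890000)/(-0.053693 - (-0.479344))
       = 0.565240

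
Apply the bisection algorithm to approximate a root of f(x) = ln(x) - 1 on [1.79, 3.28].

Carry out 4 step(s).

f(x) = ln(x) - 1
Initial interval: [1.79, 3.28]

Iteration 1:
  c_1 = (1.790000 + 3.280000)/2 = 2.535000
  f(c_1) = f(2.535000) = -0.069806
  f(a) × f(c) ≥ 0, new interval: [2.535000, 3.280000]
Iteration 2:
  c_2 = (2.535000 + 3.280000)/2 = 2.907500
  f(c_2) = f(2.907500) = 0.067294
  f(a) × f(c) < 0, new interval: [2.535000, 2.907500]
Iteration 3:
  c_3 = (2.535000 + 2.907500)/2 = 2.721250
  f(c_3) = f(2.721250) = 0.001091
  f(a) × f(c) < 0, new interval: [2.535000, 2.721250]
Iteration 4:
  c_4 = (2.535000 + 2.721250)/2 = 2.628125
  f(c_4) = f(2.628125) = -0.033729
  f(a) × f(c) ≥ 0, new interval: [2.628125, 2.721250]

After 4 iteration(s), the approximation is c_4 = 2.628125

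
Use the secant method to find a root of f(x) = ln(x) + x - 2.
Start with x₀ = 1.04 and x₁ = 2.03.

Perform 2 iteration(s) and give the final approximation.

f(x) = ln(x) + x - 2
x₀ = 1.04, x₁ = 2.03

Secant formula: x_{n+1} = x_n - f(x_n)(x_n - x_{n-1})/(f(x_n) - f(x_{n-1}))

Iteration 1:
  f(1.040000) = -0.920779
  f(2.030000) = 0.738036
  x_2 = 2.030000 - 0.738036×(2.030000 - 1.040000)/(0.738036 - (-0.920779))
       = 1.589532
Iteration 2:
  f(2.030000) = 0.738036
  f(1.589532) = 0.052971
  x_3 = 1.589532 - 0.052971×(1.589532 - 2.030000)/(0.052971 - 0.738036)
       = 1.555473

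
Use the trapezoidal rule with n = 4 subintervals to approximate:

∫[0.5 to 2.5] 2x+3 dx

f(x) = 2x+3
a = 0.5, b = 2.5, n = 4
h = (b - a)/n = 0.500000

Trapezoidal rule: (h/2)[f(x₀) + 2f(x₁) + 2f(x₂) + ... + f(xₙ)]

x_0 = 0.5000, f(x_0) = 4.000000, coefficient = 1
x_1 = 1.0000, f(x_1) = 5.000000, coefficient = 2
x_2 = 1.5000, f(x_2) = 6.000000, coefficient = 2
x_3 = 2.0000, f(x_3) = 7.000000, coefficient = 2
x_4 = 2.5000, f(x_4) = 8.000000, coefficient = 1

I ≈ (0.500000/2) × 48.000000 = 12.000000
Exact value: 12.000000
Error: 0.000000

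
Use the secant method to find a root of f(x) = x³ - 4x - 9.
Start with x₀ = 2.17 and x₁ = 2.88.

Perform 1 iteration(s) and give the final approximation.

f(x) = x³ - 4x - 9
x₀ = 2.17, x₁ = 2.88

Secant formula: x_{n+1} = x_n - f(x_n)(x_n - x_{n-1})/(f(x_n) - f(x_{n-1}))

Iteration 1:
  f(2.170000) = -7.461687
  f(2.880000) = 3.367872
  x_2 = 2.880000 - 3.367872×(2.880000 - 2.170000)/(3.367872 - (-7.461687))
       = 2.659198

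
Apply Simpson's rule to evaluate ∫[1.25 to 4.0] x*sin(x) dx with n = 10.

f(x) = x*sin(x)
a = 1.25, b = 4.0, n = 10
h = (b - a)/n = 0.275000

Simpson's rule: (h/3)[f(x₀) + 4f(x₁) + 2f(x₂) + ... + f(xₙ)]

x_0 = 1.2500, f(x_0) = 1.186231, coefficient = 1
x_1 = 1.5250, f(x_1) = 1.523401, coefficient = 4
x_2 = 1.8000, f(x_2) = 1.752926, coefficient = 2
x_3 = 2.0750, f(x_3) = 1.816786, coefficient = 4
x_4 = 2.3500, f(x_4) = 1.671962, coefficient = 2
x_5 = 2.6250, f(x_5) = 1.296541, coefficient = 4
x_6 = 2.9000, f(x_6) = 0.693823, coefficient = 2
x_7 = 3.1750, f(x_7) = -0.106049, coefficient = 4
x_8 = 3.4500, f(x_8) = -1.047218, coefficient = 2
x_9 = 3.7250, f(x_9) = -2.051994, coefficient = 4
x_10 = 4.0000, f(x_10) = -3.027210, coefficient = 1

I ≈ (0.275000/3) × 14.216747 = 1.303202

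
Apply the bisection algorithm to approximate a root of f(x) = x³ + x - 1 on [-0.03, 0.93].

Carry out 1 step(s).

f(x) = x³ + x - 1
Initial interval: [-0.03, 0.93]

Iteration 1:
  c_1 = (-0.030000 + 0.930000)/2 = 0.450000
  f(c_1) = f(0.450000) = -0.458875
  f(a) × f(c) ≥ 0, new interval: [0.450000, 0.930000]

After 1 iteration(s), the approximation is c_1 = 0.450000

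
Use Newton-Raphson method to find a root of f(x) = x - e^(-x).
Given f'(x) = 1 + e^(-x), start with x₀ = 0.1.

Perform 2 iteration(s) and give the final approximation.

f(x) = x - e^(-x)
f'(x) = 1 + e^(-x)
x₀ = 0.1

Newton-Raphson formula: x_{n+1} = x_n - f(x_n)/f'(x_n)

Iteration 1:
  f(0.100000) = -0.804837
  f'(0.100000) = 1.904837
  x_1 = 0.100000 - (-0.804837)/1.904837 = 0.522523
Iteration 2:
  f(0.522523) = -0.070500
  f'(0.522523) = 1.593023
  x_2 = 0.522523 - (-0.070500)/1.593023 = 0.566778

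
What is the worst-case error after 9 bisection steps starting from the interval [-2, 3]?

Bisection error bound: |error| ≤ (b-a)/2^n
|error| ≤ (3 - (-2))/2^9 = 5/2^9
|error| ≤ 0.0097656250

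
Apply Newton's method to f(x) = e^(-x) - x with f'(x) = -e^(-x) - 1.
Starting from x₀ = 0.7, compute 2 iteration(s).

f(x) = e^(-x) - x
f'(x) = -e^(-x) - 1
x₀ = 0.7

Newton-Raphson formula: x_{n+1} = x_n - f(x_n)/f'(x_n)

Iteration 1:
  f(0.700000) = -0.203415
  f'(0.700000) = -1.496585
  x_1 = 0.700000 - (-0.203415)/(-1.496585) = 0.564081
Iteration 2:
  f(0.564081) = 0.004802
  f'(0.564081) = -1.568883
  x_2 = 0.564081 - 0.004802/(-1.568883) = 0.567142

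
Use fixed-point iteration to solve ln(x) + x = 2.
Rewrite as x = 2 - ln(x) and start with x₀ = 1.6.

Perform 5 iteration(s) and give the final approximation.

Equation: ln(x) + x = 2
Fixed-point form: x = 2 - ln(x)
x₀ = 1.6

x_1 = g(1.600000) = 1.529996
x_2 = g(1.529996) = 1.574735
x_3 = g(1.574735) = 1.545913
x_4 = g(1.545913) = 1.564385
x_5 = g(1.564385) = 1.552507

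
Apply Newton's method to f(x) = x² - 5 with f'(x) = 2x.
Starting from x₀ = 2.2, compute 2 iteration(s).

f(x) = x² - 5
f'(x) = 2x
x₀ = 2.2

Newton-Raphson formula: x_{n+1} = x_n - f(x_n)/f'(x_n)

Iteration 1:
  f(2.200000) = -0.160000
  f'(2.200000) = 4.400000
  x_1 = 2.200000 - (-0.160000)/4.400000 = 2.236364
Iteration 2:
  f(2.236364) = 0.001322
  f'(2.236364) = 4.472727
  x_2 = 2.236364 - 0.001322/4.472727 = 2.236068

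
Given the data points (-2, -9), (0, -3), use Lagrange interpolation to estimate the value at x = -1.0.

Lagrange interpolation formula:
P(x) = Σ yᵢ × Lᵢ(x)
where Lᵢ(x) = Π_{j≠i} (x - xⱼ)/(xᵢ - xⱼ)

L_0(-1.0) = (-1.0 - 0)/(-2 - 0) = 0.500000
L_1(-1.0) = (-1.0 - (-2))/(0 - (-2)) = 0.500000

P(-1.0) = (-9)×L_0(-1.0) + (-3)×L_1(-1.0)
P(-1.0) = -6.000000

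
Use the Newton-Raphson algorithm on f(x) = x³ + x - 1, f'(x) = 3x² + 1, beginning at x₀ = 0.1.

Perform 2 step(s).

f(x) = x³ + x - 1
f'(x) = 3x² + 1
x₀ = 0.1

Newton-Raphson formula: x_{n+1} = x_n - f(x_n)/f'(x_n)

Iteration 1:
  f(0.100000) = -0.899000
  f'(0.100000) = 1.030000
  x_1 = 0.100000 - (-0.899000)/1.030000 = 0.972816
Iteration 2:
  f(0.972816) = 0.893459
  f'(0.972816) = 3.839110
  x_2 = 0.972816 - 0.893459/3.839110 = 0.740090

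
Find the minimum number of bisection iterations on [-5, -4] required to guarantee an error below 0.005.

We need (b-a)/2^n ≤ 0.005
(-4 - (-5))/2^n ≤ 0.005
1/2^n ≤ 0.005
2^n ≥ 200
n ≥ log₂(200) = 7.64
n ≥ 8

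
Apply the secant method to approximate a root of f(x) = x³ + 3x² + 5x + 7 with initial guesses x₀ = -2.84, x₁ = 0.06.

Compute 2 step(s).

f(x) = x³ + 3x² + 5x + 7
x₀ = -2.84, x₁ = 0.06

Secant formula: x_{n+1} = x_n - f(x_n)(x_n - x_{n-1})/(f(x_n) - f(x_{n-1}))

Iteration 1:
  f(-2.840000) = -5.909504
  f(0.060000) = 7.311016
  x_2 = 0.060000 - 7.311016×(0.060000 - (-2.840000))/(7.311016 - (-5.909504))
       = -1.543715
Iteration 2:
  f(0.060000) = 7.311016
  f(-1.543715) = 2.751834
  x_3 = -1.543715 - 2.751834×(-1.543715 - 0.060000)/(2.751834 - 7.311016)
       = -2.511686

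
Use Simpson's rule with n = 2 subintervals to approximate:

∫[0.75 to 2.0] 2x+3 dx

f(x) = 2x+3
a = 0.75, b = 2.0, n = 2
h = (b - a)/n = 0.625000

Simpson's rule: (h/3)[f(x₀) + 4f(x₁) + 2f(x₂) + ... + f(xₙ)]

x_0 = 0.7500, f(x_0) = 4.500000, coefficient = 1
x_1 = 1.3750, f(x_1) = 5.750000, coefficient = 4
x_2 = 2.0000, f(x_2) = 7.000000, coefficient = 1

I ≈ (0.625000/3) × 34.500000 = 7.187500
Exact value: 7.187500
Error: 0.000000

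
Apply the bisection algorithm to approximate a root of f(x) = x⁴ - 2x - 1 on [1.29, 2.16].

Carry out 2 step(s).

f(x) = x⁴ - 2x - 1
Initial interval: [1.29, 2.16]

Iteration 1:
  c_1 = (1.290000 + 2.160000)/2 = 1.725000
  f(c_1) = f(1.725000) = 4.404344
  f(a) × f(c) < 0, new interval: [1.290000, 1.725000]
Iteration 2:
  c_2 = (1.290000 + 1.725000)/2 = 1.507500
  f(c_2) = f(1.507500) = 1.149512
  f(a) × f(c) < 0, new interval: [1.290000, 1.507500]

After 2 iteration(s), the approximation is c_2 = 1.507500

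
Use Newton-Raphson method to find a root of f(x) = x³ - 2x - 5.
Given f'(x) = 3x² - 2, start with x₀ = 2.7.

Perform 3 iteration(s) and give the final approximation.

f(x) = x³ - 2x - 5
f'(x) = 3x² - 2
x₀ = 2.7

Newton-Raphson formula: x_{n+1} = x_n - f(x_n)/f'(x_n)

Iteration 1:
  f(2.700000) = 9.283000
  f'(2.700000) = 19.870000
  x_1 = 2.700000 - 9.283000/19.870000 = 2.232813
Iteration 2:
  f(2.232813) = 1.665964
  f'(2.232813) = 12.956366
  x_2 = 2.232813 - 1.665964/12.956366 = 2.104231
Iteration 3:
  f(2.104231) = 0.108623
  f'(2.104231) = 11.283360
  x_3 = 2.104231 - 0.108623/11.283360 = 2.094604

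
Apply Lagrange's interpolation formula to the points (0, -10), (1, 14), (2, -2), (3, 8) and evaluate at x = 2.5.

Lagrange interpolation formula:
P(x) = Σ yᵢ × Lᵢ(x)
where Lᵢ(x) = Π_{j≠i} (x - xⱼ)/(xᵢ - xⱼ)

L_0(2.5) = (2.5 - 1)/(0 - 1) × (2.5 - 2)/(0 - 2) × (2.5 - 3)/(0 - 3) = 0.062500
L_1(2.5) = (2.5 - 0)/(1 - 0) × (2.5 - 2)/(1 - 2) × (2.5 - 3)/(1 - 3) = -0.312500
L_2(2.5) = (2.5 - 0)/(2 - 0) × (2.5 - 1)/(2 - 1) × (2.5 - 3)/(2 - 3) = 0.937500
L_3(2.5) = (2.5 - 0)/(3 - 0) × (2.5 - 1)/(3 - 1) × (2.5 - 2)/(3 - 2) = 0.312500

P(2.5) = (-10)×L_0(2.5) + 14×L_1(2.5) + (-2)×L_2(2.5) + 8×L_3(2.5)
P(2.5) = -4.375000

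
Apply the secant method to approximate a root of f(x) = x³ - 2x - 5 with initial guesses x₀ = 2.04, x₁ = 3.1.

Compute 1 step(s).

f(x) = x³ - 2x - 5
x₀ = 2.04, x₁ = 3.1

Secant formula: x_{n+1} = x_n - f(x_n)(x_n - x_{n-1})/(f(x_n) - f(x_{n-1}))

Iteration 1:
  f(2.040000) = -0.590336
  f(3.100000) = 18.591000
  x_2 = 3.100000 - 18.591000×(3.100000 - 2.040000)/(18.591000 - (-0.590336))
       = 2.072623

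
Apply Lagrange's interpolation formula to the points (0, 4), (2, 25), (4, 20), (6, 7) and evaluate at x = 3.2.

Lagrange interpolation formula:
P(x) = Σ yᵢ × Lᵢ(x)
where Lᵢ(x) = Π_{j≠i} (x - xⱼ)/(xᵢ - xⱼ)

L_0(3.2) = (3.2 - 2)/(0 - 2) × (3.2 - 4)/(0 - 4) × (3.2 - 6)/(0 - 6) = -0.056000
L_1(3.2) = (3.2 - 0)/(2 - 0) × (3.2 - 4)/(2 - 4) × (3.2 - 6)/(2 - 6) = 0.448000
L_2(3.2) = (3.2 - 0)/(4 - 0) × (3.2 - 2)/(4 - 2) × (3.2 - 6)/(4 - 6) = 0.672000
L_3(3.2) = (3.2 - 0)/(6 - 0) × (3.2 - 2)/(6 - 2) × (3.2 - 4)/(6 - 4) = -0.064000

P(3.2) = 4×L_0(3.2) + 25×L_1(3.2) + 20×L_2(3.2) + 7×L_3(3.2)
P(3.2) = 23.968000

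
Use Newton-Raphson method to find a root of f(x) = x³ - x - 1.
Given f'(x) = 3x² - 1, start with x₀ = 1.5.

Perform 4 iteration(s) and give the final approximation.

f(x) = x³ - x - 1
f'(x) = 3x² - 1
x₀ = 1.5

Newton-Raphson formula: x_{n+1} = x_n - f(x_n)/f'(x_n)

Iteration 1:
  f(1.500000) = 0.875000
  f'(1.500000) = 5.750000
  x_1 = 1.500000 - 0.875000/5.750000 = 1.347826
Iteration 2:
  f(1.347826) = 0.100682
  f'(1.347826) = 4.449905
  x_2 = 1.347826 - 0.100682/4.449905 = 1.325200
Iteration 3:
  f(1.325200) = 0.002058
  f'(1.325200) = 4.268468
  x_3 = 1.325200 - 0.002058/4.268468 = 1.324718
Iteration 4:
  f(1.324718) = 0.000001
  f'(1.324718) = 4.264635
  x_4 = 1.324718 - 0.000001/4.264635 = 1.324718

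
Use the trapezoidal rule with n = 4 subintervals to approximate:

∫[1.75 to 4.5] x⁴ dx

f(x) = x⁴
a = 1.75, b = 4.5, n = 4
h = (b - a)/n = 0.687500

Trapezoidal rule: (h/2)[f(x₀) + 2f(x₁) + 2f(x₂) + ... + f(xₙ)]

x_0 = 1.7500, f(x_0) = 9.378906, coefficient = 1
x_1 = 2.4375, f(x_1) = 35.300308, coefficient = 2
x_2 = 3.1250, f(x_2) = 95.367432, coefficient = 2
x_3 = 3.8125, f(x_3) = 211.270767, coefficient = 2
x_4 = 4.5000, f(x_4) = 410.062500, coefficient = 1

I ≈ (0.687500/2) × 1103.318420 = 379.265707
Exact value: 365.773633
Error: 13.492074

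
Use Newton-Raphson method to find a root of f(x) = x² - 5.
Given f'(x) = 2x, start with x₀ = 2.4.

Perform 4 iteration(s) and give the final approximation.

f(x) = x² - 5
f'(x) = 2x
x₀ = 2.4

Newton-Raphson formula: x_{n+1} = x_n - f(x_n)/f'(x_n)

Iteration 1:
  f(2.400000) = 0.760000
  f'(2.400000) = 4.800000
  x_1 = 2.400000 - 0.760000/4.800000 = 2.241667
Iteration 2:
  f(2.241667) = 0.025069
  f'(2.241667) = 4.483333
  x_2 = 2.241667 - 0.025069/4.483333 = 2.236075
Iteration 3:
  f(2.236075) = 0.000031
  f'(2.236075) = 4.472150
  x_3 = 2.236075 - 0.000031/4.472150 = 2.236068
Iteration 4:
  f(2.236068) = 0.000000
  f'(2.236068) = 4.472136
  x_4 = 2.236068 - 0.000000/4.472136 = 2.236068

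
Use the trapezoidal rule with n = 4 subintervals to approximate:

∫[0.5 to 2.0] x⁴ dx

f(x) = x⁴
a = 0.5, b = 2.0, n = 4
h = (b - a)/n = 0.375000

Trapezoidal rule: (h/2)[f(x₀) + 2f(x₁) + 2f(x₂) + ... + f(xₙ)]

x_0 = 0.5000, f(x_0) = 0.062500, coefficient = 1
x_1 = 0.8750, f(x_1) = 0.586182, coefficient = 2
x_2 = 1.2500, f(x_2) = 2.441406, coefficient = 2
x_3 = 1.6250, f(x_3) = 6.972900, coefficient = 2
x_4 = 2.0000, f(x_4) = 16.000000, coefficient = 1

I ≈ (0.375000/2) × 36.063477 = 6.761902
Exact value: 6.393750
Error: 0.368152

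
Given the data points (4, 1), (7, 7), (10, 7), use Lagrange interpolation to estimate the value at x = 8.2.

Lagrange interpolation formula:
P(x) = Σ yᵢ × Lᵢ(x)
where Lᵢ(x) = Π_{j≠i} (x - xⱼ)/(xᵢ - xⱼ)

L_0(8.2) = (8.2 - 7)/(4 - 7) × (8.2 - 10)/(4 - 10) = -0.120000
L_1(8.2) = (8.2 - 4)/(7 - 4) × (8.2 - 10)/(7 - 10) = 0.840000
L_2(8.2) = (8.2 - 4)/(10 - 4) × (8.2 - 7)/(10 - 7) = 0.280000

P(8.2) = 1×L_0(8.2) + 7×L_1(8.2) + 7×L_2(8.2)
P(8.2) = 7.720000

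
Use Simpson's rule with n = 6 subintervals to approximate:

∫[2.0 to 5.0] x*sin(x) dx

f(x) = x*sin(x)
a = 2.0, b = 5.0, n = 6
h = (b - a)/n = 0.500000

Simpson's rule: (h/3)[f(x₀) + 4f(x₁) + 2f(x₂) + ... + f(xₙ)]

x_0 = 2.0000, f(x_0) = 1.818595, coefficient = 1
x_1 = 2.5000, f(x_1) = 1.496180, coefficient = 4
x_2 = 3.0000, f(x_2) = 0.423360, coefficient = 2
x_3 = 3.5000, f(x_3) = -1.227741, coefficient = 4
x_4 = 4.0000, f(x_4) = -3.027210, coefficient = 2
x_5 = 4.5000, f(x_5) = -4.398886, coefficient = 4
x_6 = 5.0000, f(x_6) = -4.794621, coefficient = 1

I ≈ (0.500000/3) × -24.705512 = -4.117585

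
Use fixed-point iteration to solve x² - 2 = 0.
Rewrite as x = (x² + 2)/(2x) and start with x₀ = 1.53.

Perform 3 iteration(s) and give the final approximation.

Equation: x² - 2 = 0
Fixed-point form: x = (x² + 2)/(2x)
x₀ = 1.53

x_1 = g(1.530000) = 1.418595
x_2 = g(1.418595) = 1.414220
x_3 = g(1.414220) = 1.414214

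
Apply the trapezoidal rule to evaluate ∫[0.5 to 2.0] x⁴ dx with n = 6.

f(x) = x⁴
a = 0.5, b = 2.0, n = 6
h = (b - a)/n = 0.250000

Trapezoidal rule: (h/2)[f(x₀) + 2f(x₁) + 2f(x₂) + ... + f(xₙ)]

x_0 = 0.5000, f(x_0) = 0.062500, coefficient = 1
x_1 = 0.7500, f(x_1) = 0.316406, coefficient = 2
x_2 = 1.0000, f(x_2) = 1.000000, coefficient = 2
x_3 = 1.2500, f(x_3) = 2.441406, coefficient = 2
x_4 = 1.5000, f(x_4) = 5.062500, coefficient = 2
x_5 = 1.7500, f(x_5) = 9.378906, coefficient = 2
x_6 = 2.0000, f(x_6) = 16.000000, coefficient = 1

I ≈ (0.250000/2) × 52.460938 = 6.557617
Exact value: 6.393750
Error: 0.163867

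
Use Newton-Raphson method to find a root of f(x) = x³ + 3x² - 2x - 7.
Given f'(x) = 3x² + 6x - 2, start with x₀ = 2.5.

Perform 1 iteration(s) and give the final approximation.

f(x) = x³ + 3x² - 2x - 7
f'(x) = 3x² + 6x - 2
x₀ = 2.5

Newton-Raphson formula: x_{n+1} = x_n - f(x_n)/f'(x_n)

Iteration 1:
  f(2.500000) = 22.375000
  f'(2.500000) = 31.750000
  x_1 = 2.500000 - 22.375000/31.750000 = 1.795276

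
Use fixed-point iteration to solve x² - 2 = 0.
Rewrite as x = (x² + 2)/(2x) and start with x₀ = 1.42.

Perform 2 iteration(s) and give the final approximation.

Equation: x² - 2 = 0
Fixed-point form: x = (x² + 2)/(2x)
x₀ = 1.42

x_1 = g(1.420000) = 1.414225
x_2 = g(1.414225) = 1.414214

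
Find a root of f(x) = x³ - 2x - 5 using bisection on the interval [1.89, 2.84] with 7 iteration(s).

f(x) = x³ - 2x - 5
Initial interval: [1.89, 2.84]

Iteration 1:
  c_1 = (1.890000 + 2.840000)/2 = 2.365000
  f(c_1) = f(2.365000) = 3.497977
  f(a) × f(c) < 0, new interval: [1.890000, 2.365000]
Iteration 2:
  c_2 = (1.890000 + 2.365000)/2 = 2.127500
  f(c_2) = f(2.127500) = 0.374610
  f(a) × f(c) < 0, new interval: [1.890000, 2.127500]
Iteration 3:
  c_3 = (1.890000 + 2.127500)/2 = 2.008750
  f(c_3) = f(2.008750) = -0.912040
  f(a) × f(c) ≥ 0, new interval: [2.008750, 2.127500]
Iteration 4:
  c_4 = (2.008750 + 2.127500)/2 = 2.068125
  f(c_4) = f(2.068125) = -0.290588
  f(a) × f(c) ≥ 0, new interval: [2.068125, 2.127500]
Iteration 5:
  c_5 = (2.068125 + 2.127500)/2 = 2.097812
  f(c_5) = f(2.097812) = 0.036465
  f(a) × f(c) < 0, new interval: [2.068125, 2.097812]
Iteration 6:
  c_6 = (2.068125 + 2.097812)/2 = 2.082969
  f(c_6) = f(2.082969) = -0.128438
  f(a) × f(c) ≥ 0, new interval: [2.082969, 2.097812]
Iteration 7:
  c_7 = (2.082969 + 2.097812)/2 = 2.090391
  f(c_7) = f(2.090391) = -0.046332
  f(a) × f(c) ≥ 0, new interval: [2.090391, 2.097812]

After 7 iteration(s), the approximation is c_7 = 2.090391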